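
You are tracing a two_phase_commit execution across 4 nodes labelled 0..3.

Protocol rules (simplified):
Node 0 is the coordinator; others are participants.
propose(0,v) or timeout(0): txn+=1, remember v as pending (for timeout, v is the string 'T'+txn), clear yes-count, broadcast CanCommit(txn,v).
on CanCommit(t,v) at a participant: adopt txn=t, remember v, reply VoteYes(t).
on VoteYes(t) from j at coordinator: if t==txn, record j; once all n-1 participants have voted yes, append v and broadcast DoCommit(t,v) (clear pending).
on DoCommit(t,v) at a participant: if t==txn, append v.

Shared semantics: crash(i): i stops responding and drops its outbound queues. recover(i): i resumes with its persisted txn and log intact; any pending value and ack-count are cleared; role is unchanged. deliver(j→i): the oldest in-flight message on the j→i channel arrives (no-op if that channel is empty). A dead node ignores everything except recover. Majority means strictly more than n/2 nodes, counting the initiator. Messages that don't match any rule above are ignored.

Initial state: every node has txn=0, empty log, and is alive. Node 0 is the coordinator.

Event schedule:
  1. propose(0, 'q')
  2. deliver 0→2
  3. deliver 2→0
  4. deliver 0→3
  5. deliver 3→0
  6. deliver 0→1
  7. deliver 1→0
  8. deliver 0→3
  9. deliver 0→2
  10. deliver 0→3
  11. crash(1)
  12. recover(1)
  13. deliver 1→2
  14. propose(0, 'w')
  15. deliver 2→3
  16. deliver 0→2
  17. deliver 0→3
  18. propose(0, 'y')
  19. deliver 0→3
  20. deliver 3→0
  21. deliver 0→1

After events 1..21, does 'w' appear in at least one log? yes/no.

no

step 1 propose(0,'q'): 0={coor,t=1,log=-}
step 2 deliver 0→2: 2={part,t=1,log=-}
step 3 deliver 2→0: —
step 4 deliver 0→3: 3={part,t=1,log=-}
step 5 deliver 3→0: —
step 6 deliver 0→1: 1={part,t=1,log=-}
step 7 deliver 1→0: 0={coor,t=1,log=q}
step 8 deliver 0→3: 3={part,t=1,log=q}
step 9 deliver 0→2: 2={part,t=1,log=q}
step 10 deliver 0→3: —
step 11 crash(1): 1={✗part,t=1,log=-}
step 12 recover(1): 1={part,t=1,log=-}
step 13 deliver 1→2: —
step 14 propose(0,'w'): 0={coor,t=2,log=q}
step 15 deliver 2→3: —
step 16 deliver 0→2: 2={part,t=2,log=q}
step 17 deliver 0→3: 3={part,t=2,log=q}
step 18 propose(0,'y'): 0={coor,t=3,log=q}
step 19 deliver 0→3: 3={part,t=3,log=q}
step 20 deliver 3→0: —
step 21 deliver 0→1: 1={part,t=1,log=q}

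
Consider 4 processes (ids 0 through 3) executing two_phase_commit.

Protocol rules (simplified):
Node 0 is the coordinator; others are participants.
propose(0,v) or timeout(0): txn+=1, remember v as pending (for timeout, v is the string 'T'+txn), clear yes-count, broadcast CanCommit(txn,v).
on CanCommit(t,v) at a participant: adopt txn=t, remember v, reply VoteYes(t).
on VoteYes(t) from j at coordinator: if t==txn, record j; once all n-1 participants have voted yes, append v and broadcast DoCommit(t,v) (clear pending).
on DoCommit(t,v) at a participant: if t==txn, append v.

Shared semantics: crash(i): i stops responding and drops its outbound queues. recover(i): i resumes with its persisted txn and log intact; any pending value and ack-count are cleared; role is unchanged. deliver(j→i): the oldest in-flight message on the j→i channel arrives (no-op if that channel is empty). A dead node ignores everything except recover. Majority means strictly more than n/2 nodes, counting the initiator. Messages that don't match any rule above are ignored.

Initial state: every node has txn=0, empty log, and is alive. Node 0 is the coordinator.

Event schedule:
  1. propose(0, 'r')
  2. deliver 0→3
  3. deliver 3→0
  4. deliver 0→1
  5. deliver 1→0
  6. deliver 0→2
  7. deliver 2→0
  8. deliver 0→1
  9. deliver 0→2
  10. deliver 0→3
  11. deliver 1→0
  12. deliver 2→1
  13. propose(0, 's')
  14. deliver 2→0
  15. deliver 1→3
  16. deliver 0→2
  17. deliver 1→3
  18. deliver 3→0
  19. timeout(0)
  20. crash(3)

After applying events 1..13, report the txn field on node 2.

1

after 1 — propose(0,'r'): n0:coor/t1/[-]
after 2 — deliver 0→3: n3:part/t1/[-]
after 3 — deliver 3→0: ·
after 4 — deliver 0→1: n1:part/t1/[-]
after 5 — deliver 1→0: ·
after 6 — deliver 0→2: n2:part/t1/[-]
after 7 — deliver 2→0: n0:coor/t1/[r]
after 8 — deliver 0→1: n1:part/t1/[r]
after 9 — deliver 0→2: n2:part/t1/[r]
after 10 — deliver 0→3: n3:part/t1/[r]
after 11 — deliver 1→0: ·
after 12 — deliver 2→1: ·
after 13 — propose(0,'s'): n0:coor/t2/[r]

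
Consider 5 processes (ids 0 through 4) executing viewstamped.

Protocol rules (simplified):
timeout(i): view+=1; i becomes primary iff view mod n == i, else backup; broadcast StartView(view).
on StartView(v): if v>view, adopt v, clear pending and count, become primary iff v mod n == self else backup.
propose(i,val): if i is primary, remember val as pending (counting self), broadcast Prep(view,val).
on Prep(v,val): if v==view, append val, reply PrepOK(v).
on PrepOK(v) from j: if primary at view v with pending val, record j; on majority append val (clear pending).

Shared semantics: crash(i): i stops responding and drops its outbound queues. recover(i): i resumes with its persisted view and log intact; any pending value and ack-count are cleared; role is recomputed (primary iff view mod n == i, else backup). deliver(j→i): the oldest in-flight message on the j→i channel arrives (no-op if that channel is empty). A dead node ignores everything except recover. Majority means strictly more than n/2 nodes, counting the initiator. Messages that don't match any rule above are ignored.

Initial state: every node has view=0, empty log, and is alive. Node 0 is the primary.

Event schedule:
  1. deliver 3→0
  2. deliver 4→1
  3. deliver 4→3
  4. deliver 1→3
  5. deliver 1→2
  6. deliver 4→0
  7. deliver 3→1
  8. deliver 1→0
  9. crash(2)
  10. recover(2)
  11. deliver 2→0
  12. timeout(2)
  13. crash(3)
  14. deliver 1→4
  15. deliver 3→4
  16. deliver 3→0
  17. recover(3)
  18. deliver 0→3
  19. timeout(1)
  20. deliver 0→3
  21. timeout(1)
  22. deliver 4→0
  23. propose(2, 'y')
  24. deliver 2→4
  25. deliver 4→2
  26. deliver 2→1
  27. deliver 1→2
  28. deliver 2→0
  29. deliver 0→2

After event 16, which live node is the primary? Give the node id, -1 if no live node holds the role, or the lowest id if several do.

0

1. deliver 3→0:  nop
2. deliver 4→1:  nop
3. deliver 4→3:  nop
4. deliver 1→3:  nop
5. deliver 1→2:  nop
6. deliver 4→0:  nop
7. deliver 3→1:  nop
8. deliver 1→0:  nop
9. crash(2):  <2:✗back v0 ->
10. recover(2):  <2:back v0 ->
11. deliver 2→0:  nop
12. timeout(2):  <2:back v1 ->
13. crash(3):  <3:✗back v0 ->
14. deliver 1→4:  nop
15. deliver 3→4:  nop
16. deliver 3→0:  nop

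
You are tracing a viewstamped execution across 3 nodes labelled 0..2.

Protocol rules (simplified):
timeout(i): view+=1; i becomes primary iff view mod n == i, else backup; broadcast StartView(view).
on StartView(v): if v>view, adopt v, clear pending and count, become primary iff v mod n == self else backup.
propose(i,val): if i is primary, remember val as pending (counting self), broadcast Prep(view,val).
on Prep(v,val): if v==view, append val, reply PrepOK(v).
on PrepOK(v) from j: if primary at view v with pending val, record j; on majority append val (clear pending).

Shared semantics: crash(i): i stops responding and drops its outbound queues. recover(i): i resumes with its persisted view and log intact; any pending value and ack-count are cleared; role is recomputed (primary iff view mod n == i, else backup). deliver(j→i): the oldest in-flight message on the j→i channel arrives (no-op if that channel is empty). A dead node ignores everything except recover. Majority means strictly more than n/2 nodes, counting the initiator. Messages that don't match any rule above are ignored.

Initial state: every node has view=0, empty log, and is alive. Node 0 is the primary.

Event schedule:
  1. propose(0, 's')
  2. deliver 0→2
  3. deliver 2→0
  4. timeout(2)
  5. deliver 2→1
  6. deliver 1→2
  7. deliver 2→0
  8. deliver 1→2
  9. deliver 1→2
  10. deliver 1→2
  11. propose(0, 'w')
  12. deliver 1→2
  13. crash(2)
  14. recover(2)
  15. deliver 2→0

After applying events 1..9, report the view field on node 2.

1. propose(0,'s'):  nop
2. deliver 0→2:  <2:back v0 s>
3. deliver 2→0:  <0:prim v0 s>
4. timeout(2):  <2:back v1 s>
5. deliver 2→1:  <1:prim v1 ->
6. deliver 1→2:  nop
7. deliver 2→0:  <0:back v1 s>
8. deliver 1→2:  nop
9. deliver 1→2:  nop

1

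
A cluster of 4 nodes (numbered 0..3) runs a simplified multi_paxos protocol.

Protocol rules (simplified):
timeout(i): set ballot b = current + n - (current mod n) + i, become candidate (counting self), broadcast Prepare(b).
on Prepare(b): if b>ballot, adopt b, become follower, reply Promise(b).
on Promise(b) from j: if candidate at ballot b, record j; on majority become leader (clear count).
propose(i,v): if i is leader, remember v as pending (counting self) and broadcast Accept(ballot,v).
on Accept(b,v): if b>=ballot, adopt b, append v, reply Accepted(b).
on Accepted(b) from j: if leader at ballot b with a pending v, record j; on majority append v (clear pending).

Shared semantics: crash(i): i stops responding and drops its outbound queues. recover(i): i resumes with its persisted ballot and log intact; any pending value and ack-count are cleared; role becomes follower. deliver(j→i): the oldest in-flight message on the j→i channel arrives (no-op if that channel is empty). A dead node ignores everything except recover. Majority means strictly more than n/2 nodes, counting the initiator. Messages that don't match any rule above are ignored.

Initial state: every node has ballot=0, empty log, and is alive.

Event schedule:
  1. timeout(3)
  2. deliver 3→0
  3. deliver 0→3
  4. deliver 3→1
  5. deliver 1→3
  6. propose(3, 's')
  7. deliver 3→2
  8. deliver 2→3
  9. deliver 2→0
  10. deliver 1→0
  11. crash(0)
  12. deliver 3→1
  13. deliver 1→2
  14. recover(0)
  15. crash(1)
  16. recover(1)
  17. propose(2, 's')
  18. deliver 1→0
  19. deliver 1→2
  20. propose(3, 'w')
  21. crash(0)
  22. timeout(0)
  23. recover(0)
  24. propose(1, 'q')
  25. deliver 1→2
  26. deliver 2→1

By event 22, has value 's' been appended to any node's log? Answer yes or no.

yes

after 1 — timeout(3): n3:cand/b7/[-]
after 2 — deliver 3→0: n0:foll/b7/[-]
after 3 — deliver 0→3: ·
after 4 — deliver 3→1: n1:foll/b7/[-]
after 5 — deliver 1→3: n3:lead/b7/[-]
after 6 — propose(3,'s'): ·
after 7 — deliver 3→2: n2:foll/b7/[-]
after 8 — deliver 2→3: ·
after 9 — deliver 2→0: ·
after 10 — deliver 1→0: ·
after 11 — crash(0): n0:✗foll/b7/[-]
after 12 — deliver 3→1: n1:foll/b7/[s]
after 13 — deliver 1→2: ·
after 14 — recover(0): n0:foll/b7/[-]
after 15 — crash(1): n1:✗foll/b7/[s]
after 16 — recover(1): n1:foll/b7/[s]
after 17 — propose(2,'s'): ·
after 18 — deliver 1→0: ·
after 19 — deliver 1→2: ·
after 20 — propose(3,'w'): ·
after 21 — crash(0): n0:✗foll/b7/[-]
after 22 — timeout(0): ·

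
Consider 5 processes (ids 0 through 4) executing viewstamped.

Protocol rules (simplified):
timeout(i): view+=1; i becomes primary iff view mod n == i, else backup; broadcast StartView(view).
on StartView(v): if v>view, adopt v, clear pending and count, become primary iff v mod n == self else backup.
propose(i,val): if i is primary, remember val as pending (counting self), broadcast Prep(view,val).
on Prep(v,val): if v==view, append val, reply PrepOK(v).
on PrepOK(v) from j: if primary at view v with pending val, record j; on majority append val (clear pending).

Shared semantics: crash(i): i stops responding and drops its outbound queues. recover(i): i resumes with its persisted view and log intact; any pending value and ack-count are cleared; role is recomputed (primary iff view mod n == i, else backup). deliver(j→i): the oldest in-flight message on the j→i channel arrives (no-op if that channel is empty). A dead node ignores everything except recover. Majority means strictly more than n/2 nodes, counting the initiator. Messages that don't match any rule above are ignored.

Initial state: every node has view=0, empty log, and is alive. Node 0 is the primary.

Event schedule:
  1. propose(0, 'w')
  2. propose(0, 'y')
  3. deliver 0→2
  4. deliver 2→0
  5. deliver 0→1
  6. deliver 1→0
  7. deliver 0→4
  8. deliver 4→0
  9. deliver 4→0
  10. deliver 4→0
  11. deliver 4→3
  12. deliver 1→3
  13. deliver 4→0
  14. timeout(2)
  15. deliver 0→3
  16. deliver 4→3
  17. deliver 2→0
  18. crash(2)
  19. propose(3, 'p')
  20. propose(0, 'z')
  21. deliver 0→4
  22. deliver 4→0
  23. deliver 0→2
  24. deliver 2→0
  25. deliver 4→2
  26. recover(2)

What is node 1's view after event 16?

0

1. propose(0,'w'):  nop
2. propose(0,'y'):  nop
3. deliver 0→2:  <2:back v0 w>
4. deliver 2→0:  nop
5. deliver 0→1:  <1:back v0 w>
6. deliver 1→0:  <0:prim v0 y>
7. deliver 0→4:  <4:back v0 w>
8. deliver 4→0:  nop
9. deliver 4→0:  nop
10. deliver 4→0:  nop
11. deliver 4→3:  nop
12. deliver 1→3:  nop
13. deliver 4→0:  nop
14. timeout(2):  <2:back v1 w>
15. deliver 0→3:  <3:back v0 w>
16. deliver 4→3:  nop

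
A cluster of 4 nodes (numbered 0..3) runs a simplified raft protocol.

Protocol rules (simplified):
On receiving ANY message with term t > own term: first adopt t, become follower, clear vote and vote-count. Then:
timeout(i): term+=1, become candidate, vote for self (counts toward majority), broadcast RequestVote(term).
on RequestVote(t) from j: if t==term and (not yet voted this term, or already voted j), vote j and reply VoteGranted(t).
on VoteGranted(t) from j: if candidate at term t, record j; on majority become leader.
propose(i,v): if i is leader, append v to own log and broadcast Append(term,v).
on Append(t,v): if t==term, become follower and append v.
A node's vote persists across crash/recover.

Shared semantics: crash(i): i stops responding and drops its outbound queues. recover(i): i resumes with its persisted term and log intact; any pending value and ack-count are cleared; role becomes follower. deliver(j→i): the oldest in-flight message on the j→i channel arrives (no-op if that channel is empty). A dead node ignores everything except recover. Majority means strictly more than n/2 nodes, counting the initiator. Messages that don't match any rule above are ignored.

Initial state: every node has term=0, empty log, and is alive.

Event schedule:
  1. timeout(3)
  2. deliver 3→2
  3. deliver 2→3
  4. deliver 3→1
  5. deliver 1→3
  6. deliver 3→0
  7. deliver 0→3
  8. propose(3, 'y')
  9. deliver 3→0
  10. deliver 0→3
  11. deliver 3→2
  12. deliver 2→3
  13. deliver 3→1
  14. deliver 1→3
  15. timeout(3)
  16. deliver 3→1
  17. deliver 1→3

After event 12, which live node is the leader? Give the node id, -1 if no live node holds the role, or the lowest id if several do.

step 1 timeout(3): 3={cand,t=1,log=-}
step 2 deliver 3→2: 2={foll,t=1,log=-}
step 3 deliver 2→3: —
step 4 deliver 3→1: 1={foll,t=1,log=-}
step 5 deliver 1→3: 3={lead,t=1,log=-}
step 6 deliver 3→0: 0={foll,t=1,log=-}
step 7 deliver 0→3: —
step 8 propose(3,'y'): 3={lead,t=1,log=y}
step 9 deliver 3→0: 0={foll,t=1,log=y}
step 10 deliver 0→3: —
step 11 deliver 3→2: 2={foll,t=1,log=y}
step 12 deliver 2→3: —

3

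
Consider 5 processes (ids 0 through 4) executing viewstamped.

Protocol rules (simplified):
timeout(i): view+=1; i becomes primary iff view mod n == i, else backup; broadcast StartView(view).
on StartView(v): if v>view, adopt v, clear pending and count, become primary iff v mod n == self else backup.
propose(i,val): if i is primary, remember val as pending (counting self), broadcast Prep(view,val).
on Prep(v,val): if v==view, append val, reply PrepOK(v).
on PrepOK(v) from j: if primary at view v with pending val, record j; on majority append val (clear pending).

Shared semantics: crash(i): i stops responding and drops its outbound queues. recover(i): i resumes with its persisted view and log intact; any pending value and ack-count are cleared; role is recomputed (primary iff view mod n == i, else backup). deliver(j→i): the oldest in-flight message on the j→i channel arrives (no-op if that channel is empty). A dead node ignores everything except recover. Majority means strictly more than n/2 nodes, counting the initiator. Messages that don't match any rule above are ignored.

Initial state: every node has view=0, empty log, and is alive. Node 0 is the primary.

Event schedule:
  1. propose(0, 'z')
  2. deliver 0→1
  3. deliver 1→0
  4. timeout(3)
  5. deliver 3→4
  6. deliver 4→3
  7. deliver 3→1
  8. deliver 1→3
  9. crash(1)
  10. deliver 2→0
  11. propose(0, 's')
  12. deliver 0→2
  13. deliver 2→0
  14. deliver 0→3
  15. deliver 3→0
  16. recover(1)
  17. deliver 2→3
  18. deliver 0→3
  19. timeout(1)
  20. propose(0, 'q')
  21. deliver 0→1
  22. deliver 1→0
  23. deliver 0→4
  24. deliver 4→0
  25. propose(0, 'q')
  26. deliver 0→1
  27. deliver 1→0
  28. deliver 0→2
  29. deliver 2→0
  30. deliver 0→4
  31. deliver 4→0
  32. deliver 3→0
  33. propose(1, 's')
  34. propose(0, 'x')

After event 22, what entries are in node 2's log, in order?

e1 propose(0,'z'): ·
e2 deliver 0→1: 1[back,v=0,z]
e3 deliver 1→0: ·
e4 timeout(3): 3[back,v=1,-]
e5 deliver 3→4: 4[back,v=1,-]
e6 deliver 4→3: ·
e7 deliver 3→1: 1[prim,v=1,z]
e8 deliver 1→3: ·
e9 crash(1): 1[✗prim,v=1,z]
e10 deliver 2→0: ·
e11 propose(0,'s'): ·
e12 deliver 0→2: 2[back,v=0,z]
e13 deliver 2→0: ·
e14 deliver 0→3: ·
e15 deliver 3→0: 0[back,v=1,-]
e16 recover(1): 1[prim,v=1,z]
e17 deliver 2→3: ·
e18 deliver 0→3: ·
e19 timeout(1): 1[back,v=2,z]
e20 propose(0,'q'): ·
e21 deliver 0→1: ·
e22 deliver 1→0: 0[back,v=2,-]

z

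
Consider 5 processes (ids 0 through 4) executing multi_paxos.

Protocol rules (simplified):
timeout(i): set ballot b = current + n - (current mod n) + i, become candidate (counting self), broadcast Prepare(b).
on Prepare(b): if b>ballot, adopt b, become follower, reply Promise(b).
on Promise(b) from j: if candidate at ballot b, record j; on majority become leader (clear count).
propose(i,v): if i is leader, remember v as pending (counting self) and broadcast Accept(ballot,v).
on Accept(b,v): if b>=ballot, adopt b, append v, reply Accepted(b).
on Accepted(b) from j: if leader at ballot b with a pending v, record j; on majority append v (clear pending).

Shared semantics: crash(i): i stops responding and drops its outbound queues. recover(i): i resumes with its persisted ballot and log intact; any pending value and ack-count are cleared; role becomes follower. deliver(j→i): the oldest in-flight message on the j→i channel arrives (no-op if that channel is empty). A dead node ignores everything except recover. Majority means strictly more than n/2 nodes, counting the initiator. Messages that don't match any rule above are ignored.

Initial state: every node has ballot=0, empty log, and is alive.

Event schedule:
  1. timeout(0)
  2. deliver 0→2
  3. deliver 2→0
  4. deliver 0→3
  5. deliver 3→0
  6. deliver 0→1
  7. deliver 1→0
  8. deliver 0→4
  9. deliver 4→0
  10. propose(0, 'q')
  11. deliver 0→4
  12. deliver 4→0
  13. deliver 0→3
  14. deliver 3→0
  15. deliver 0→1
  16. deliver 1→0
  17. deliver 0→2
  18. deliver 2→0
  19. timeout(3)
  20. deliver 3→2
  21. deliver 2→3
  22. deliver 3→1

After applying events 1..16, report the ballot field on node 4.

e1 timeout(0): 0[cand,b=5,-]
e2 deliver 0→2: 2[foll,b=5,-]
e3 deliver 2→0: ·
e4 deliver 0→3: 3[foll,b=5,-]
e5 deliver 3→0: 0[lead,b=5,-]
e6 deliver 0→1: 1[foll,b=5,-]
e7 deliver 1→0: ·
e8 deliver 0→4: 4[foll,b=5,-]
e9 deliver 4→0: ·
e10 propose(0,'q'): ·
e11 deliver 0→4: 4[foll,b=5,q]
e12 deliver 4→0: ·
e13 deliver 0→3: 3[foll,b=5,q]
e14 deliver 3→0: 0[lead,b=5,q]
e15 deliver 0→1: 1[foll,b=5,q]
e16 deliver 1→0: ·

5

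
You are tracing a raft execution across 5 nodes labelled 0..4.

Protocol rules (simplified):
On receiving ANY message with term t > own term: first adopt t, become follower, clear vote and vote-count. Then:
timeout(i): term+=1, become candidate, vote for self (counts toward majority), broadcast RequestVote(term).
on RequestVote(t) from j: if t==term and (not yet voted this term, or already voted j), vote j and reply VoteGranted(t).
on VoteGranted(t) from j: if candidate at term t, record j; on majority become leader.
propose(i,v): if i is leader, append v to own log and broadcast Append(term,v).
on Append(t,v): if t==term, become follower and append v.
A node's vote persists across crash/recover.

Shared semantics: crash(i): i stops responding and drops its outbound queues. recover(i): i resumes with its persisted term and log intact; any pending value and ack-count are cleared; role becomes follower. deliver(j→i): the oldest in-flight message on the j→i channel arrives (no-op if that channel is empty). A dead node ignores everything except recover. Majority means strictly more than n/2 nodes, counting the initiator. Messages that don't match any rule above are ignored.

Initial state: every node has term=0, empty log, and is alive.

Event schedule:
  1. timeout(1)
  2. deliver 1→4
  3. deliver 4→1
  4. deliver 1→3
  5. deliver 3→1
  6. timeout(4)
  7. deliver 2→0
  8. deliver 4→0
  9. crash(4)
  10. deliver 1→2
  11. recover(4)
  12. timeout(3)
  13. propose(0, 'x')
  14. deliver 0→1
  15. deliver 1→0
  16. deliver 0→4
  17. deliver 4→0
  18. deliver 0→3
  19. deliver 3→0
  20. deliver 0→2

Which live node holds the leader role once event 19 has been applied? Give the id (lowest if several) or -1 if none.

[1] timeout(1) → N1(cand t1 [-])
[2] deliver 1→4 → N4(foll t1 [-])
[3] deliver 4→1 → ∅
[4] deliver 1→3 → N3(foll t1 [-])
[5] deliver 3→1 → N1(lead t1 [-])
[6] timeout(4) → N4(cand t2 [-])
[7] deliver 2→0 → ∅
[8] deliver 4→0 → N0(foll t2 [-])
[9] crash(4) → N4(✗cand t2 [-])
[10] deliver 1→2 → N2(foll t1 [-])
[11] recover(4) → N4(foll t2 [-])
[12] timeout(3) → N3(cand t2 [-])
[13] propose(0,'x') → ∅
[14] deliver 0→1 → ∅
[15] deliver 1→0 → ∅
[16] deliver 0→4 → ∅
[17] deliver 4→0 → ∅
[18] deliver 0→3 → ∅
[19] deliver 3→0 → ∅

1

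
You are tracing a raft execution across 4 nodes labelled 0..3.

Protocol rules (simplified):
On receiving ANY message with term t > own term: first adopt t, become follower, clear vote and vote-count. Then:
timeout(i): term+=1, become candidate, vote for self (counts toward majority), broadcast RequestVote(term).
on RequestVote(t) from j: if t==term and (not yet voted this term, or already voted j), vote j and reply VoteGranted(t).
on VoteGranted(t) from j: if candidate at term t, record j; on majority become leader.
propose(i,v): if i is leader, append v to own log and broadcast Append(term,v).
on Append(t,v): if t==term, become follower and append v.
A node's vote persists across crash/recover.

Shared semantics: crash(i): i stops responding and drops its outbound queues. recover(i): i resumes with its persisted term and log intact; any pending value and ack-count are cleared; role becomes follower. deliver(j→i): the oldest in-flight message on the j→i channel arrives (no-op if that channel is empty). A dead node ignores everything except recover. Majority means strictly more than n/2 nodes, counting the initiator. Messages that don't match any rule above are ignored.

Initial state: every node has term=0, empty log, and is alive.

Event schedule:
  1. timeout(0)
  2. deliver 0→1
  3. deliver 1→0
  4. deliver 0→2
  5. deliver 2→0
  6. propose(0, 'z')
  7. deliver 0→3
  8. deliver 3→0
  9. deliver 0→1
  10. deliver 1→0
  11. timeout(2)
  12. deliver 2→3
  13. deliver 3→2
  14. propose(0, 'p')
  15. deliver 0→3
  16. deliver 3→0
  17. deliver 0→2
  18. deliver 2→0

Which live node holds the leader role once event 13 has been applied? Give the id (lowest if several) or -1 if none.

0

1. timeout(0):  <0:cand t1 ->
2. deliver 0→1:  <1:foll t1 ->
3. deliver 1→0:  nop
4. deliver 0→2:  <2:foll t1 ->
5. deliver 2→0:  <0:lead t1 ->
6. propose(0,'z'):  <0:lead t1 z>
7. deliver 0→3:  <3:foll t1 ->
8. deliver 3→0:  nop
9. deliver 0→1:  <1:foll t1 z>
10. deliver 1→0:  nop
11. timeout(2):  <2:cand t2 ->
12. deliver 2→3:  <3:foll t2 ->
13. deliver 3→2:  nop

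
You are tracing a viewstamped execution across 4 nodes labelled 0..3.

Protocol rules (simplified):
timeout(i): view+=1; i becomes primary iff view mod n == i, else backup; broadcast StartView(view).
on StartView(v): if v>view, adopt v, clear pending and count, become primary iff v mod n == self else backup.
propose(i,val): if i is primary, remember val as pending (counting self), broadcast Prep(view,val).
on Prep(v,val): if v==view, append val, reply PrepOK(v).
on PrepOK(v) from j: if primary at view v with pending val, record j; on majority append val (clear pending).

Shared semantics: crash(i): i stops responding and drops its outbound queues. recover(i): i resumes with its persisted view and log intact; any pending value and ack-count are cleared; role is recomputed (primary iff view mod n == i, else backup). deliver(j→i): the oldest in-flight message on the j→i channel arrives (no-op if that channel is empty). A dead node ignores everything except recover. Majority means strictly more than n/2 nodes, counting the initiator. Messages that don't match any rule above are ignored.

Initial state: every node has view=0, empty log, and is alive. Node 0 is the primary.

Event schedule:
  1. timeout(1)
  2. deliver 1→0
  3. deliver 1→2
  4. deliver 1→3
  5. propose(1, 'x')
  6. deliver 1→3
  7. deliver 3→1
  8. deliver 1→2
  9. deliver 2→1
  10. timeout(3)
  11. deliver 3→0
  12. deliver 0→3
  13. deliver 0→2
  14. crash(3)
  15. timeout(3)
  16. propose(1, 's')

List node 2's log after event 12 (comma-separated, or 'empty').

[1] timeout(1) → N1(prim v1 [-])
[2] deliver 1→0 → N0(back v1 [-])
[3] deliver 1→2 → N2(back v1 [-])
[4] deliver 1→3 → N3(back v1 [-])
[5] propose(1,'x') → ∅
[6] deliver 1→3 → N3(back v1 [x])
[7] deliver 3→1 → ∅
[8] deliver 1→2 → N2(back v1 [x])
[9] deliver 2→1 → N1(prim v1 [x])
[10] timeout(3) → N3(back v2 [x])
[11] deliver 3→0 → N0(back v2 [-])
[12] deliver 0→3 → ∅

x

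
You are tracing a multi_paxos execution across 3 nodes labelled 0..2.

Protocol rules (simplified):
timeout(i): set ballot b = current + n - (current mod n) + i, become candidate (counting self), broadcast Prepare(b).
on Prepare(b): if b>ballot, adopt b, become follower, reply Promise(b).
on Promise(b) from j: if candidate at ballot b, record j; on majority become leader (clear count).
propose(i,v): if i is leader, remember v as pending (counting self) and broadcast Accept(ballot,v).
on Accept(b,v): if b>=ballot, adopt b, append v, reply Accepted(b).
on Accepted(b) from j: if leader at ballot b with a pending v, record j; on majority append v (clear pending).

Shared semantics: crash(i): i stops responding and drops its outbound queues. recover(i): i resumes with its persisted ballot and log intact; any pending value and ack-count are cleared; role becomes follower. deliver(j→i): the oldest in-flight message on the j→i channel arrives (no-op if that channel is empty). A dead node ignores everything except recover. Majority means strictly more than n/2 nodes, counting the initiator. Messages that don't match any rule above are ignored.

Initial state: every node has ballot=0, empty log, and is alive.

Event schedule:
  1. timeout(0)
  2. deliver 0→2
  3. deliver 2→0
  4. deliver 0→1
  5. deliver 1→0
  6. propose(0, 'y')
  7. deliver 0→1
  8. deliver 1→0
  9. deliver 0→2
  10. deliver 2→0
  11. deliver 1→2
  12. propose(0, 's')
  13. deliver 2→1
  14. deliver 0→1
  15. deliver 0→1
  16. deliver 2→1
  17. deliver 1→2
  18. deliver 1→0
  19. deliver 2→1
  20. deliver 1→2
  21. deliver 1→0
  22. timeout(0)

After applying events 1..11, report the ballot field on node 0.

e1 timeout(0): 0[cand,b=3,-]
e2 deliver 0→2: 2[foll,b=3,-]
e3 deliver 2→0: 0[lead,b=3,-]
e4 deliver 0→1: 1[foll,b=3,-]
e5 deliver 1→0: ·
e6 propose(0,'y'): ·
e7 deliver 0→1: 1[foll,b=3,y]
e8 deliver 1→0: 0[lead,b=3,y]
e9 deliver 0→2: 2[foll,b=3,y]
e10 deliver 2→0: ·
e11 deliver 1→2: ·

3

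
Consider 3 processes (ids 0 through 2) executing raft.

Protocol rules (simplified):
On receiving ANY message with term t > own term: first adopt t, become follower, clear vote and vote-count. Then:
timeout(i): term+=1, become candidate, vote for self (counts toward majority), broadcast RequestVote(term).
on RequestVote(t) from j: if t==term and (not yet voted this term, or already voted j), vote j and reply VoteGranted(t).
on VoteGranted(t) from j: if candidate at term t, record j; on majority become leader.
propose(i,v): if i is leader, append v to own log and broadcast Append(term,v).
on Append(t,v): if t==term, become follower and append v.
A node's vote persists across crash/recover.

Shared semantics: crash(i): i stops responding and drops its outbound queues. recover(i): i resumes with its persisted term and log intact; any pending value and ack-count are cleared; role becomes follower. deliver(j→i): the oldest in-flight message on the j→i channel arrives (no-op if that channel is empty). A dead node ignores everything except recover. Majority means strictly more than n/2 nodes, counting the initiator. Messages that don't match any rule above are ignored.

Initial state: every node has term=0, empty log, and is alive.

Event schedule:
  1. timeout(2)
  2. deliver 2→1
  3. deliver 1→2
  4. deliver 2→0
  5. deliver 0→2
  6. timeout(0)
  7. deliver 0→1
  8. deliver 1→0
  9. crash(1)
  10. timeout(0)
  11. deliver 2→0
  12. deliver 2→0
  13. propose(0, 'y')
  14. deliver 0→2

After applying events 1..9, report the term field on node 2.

step 1 timeout(2): 2={cand,t=1,log=-}
step 2 deliver 2→1: 1={foll,t=1,log=-}
step 3 deliver 1→2: 2={lead,t=1,log=-}
step 4 deliver 2→0: 0={foll,t=1,log=-}
step 5 deliver 0→2: —
step 6 timeout(0): 0={cand,t=2,log=-}
step 7 deliver 0→1: 1={foll,t=2,log=-}
step 8 deliver 1→0: 0={lead,t=2,log=-}
step 9 crash(1): 1={✗foll,t=2,log=-}

1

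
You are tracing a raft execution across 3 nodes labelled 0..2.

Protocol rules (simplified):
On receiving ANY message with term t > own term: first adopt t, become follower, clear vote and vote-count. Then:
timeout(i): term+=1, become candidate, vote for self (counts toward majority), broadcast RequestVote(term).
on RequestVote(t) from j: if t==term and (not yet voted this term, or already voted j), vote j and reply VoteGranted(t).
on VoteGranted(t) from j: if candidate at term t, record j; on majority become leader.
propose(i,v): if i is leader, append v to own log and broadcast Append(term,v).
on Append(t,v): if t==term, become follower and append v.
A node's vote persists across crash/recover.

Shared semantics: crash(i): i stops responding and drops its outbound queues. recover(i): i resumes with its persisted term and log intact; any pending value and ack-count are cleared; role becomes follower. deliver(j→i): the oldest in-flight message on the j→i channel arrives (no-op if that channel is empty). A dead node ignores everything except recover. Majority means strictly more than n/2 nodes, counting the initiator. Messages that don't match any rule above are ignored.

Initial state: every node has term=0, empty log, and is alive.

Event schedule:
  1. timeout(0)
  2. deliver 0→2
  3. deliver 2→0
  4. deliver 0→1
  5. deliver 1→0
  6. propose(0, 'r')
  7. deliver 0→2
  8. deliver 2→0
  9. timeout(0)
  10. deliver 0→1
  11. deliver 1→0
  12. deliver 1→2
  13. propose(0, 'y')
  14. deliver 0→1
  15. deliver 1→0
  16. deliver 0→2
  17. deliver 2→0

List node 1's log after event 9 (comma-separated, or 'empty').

empty

1. timeout(0):  <0:cand t1 ->
2. deliver 0→2:  <2:foll t1 ->
3. deliver 2→0:  <0:lead t1 ->
4. deliver 0→1:  <1:foll t1 ->
5. deliver 1→0:  nop
6. propose(0,'r'):  <0:lead t1 r>
7. deliver 0→2:  <2:foll t1 r>
8. deliver 2→0:  nop
9. timeout(0):  <0:cand t2 r>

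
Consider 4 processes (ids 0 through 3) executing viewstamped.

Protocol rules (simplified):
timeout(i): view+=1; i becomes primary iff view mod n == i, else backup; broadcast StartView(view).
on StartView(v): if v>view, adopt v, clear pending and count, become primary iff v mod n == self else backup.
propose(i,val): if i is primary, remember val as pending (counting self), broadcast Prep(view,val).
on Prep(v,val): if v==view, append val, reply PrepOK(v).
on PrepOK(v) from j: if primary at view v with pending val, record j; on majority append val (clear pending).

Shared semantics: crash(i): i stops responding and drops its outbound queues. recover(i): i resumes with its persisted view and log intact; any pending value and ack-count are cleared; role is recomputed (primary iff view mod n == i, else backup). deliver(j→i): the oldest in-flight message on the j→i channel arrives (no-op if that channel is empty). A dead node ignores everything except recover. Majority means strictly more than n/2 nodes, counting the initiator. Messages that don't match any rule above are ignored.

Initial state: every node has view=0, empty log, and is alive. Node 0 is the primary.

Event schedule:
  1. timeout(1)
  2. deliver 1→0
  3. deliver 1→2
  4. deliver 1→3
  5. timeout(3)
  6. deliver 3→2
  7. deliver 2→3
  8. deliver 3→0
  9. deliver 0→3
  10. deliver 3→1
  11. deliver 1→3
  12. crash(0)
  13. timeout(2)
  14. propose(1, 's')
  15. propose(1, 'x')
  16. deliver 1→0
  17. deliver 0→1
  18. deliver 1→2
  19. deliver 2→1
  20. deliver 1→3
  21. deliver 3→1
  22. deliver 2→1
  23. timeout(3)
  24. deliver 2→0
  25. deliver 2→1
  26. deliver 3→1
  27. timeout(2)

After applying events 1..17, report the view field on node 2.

after 1 — timeout(1): n1:prim/v1/[-]
after 2 — deliver 1→0: n0:back/v1/[-]
after 3 — deliver 1→2: n2:back/v1/[-]
after 4 — deliver 1→3: n3:back/v1/[-]
after 5 — timeout(3): n3:back/v2/[-]
after 6 — deliver 3→2: n2:prim/v2/[-]
after 7 — deliver 2→3: ·
after 8 — deliver 3→0: n0:back/v2/[-]
after 9 — deliver 0→3: ·
after 10 — deliver 3→1: n1:back/v2/[-]
after 11 — deliver 1→3: ·
after 12 — crash(0): n0:✗back/v2/[-]
after 13 — timeout(2): n2:back/v3/[-]
after 14 — propose(1,'s'): ·
after 15 — propose(1,'x'): ·
after 16 — deliver 1→0: ·
after 17 — deliver 0→1: ·

3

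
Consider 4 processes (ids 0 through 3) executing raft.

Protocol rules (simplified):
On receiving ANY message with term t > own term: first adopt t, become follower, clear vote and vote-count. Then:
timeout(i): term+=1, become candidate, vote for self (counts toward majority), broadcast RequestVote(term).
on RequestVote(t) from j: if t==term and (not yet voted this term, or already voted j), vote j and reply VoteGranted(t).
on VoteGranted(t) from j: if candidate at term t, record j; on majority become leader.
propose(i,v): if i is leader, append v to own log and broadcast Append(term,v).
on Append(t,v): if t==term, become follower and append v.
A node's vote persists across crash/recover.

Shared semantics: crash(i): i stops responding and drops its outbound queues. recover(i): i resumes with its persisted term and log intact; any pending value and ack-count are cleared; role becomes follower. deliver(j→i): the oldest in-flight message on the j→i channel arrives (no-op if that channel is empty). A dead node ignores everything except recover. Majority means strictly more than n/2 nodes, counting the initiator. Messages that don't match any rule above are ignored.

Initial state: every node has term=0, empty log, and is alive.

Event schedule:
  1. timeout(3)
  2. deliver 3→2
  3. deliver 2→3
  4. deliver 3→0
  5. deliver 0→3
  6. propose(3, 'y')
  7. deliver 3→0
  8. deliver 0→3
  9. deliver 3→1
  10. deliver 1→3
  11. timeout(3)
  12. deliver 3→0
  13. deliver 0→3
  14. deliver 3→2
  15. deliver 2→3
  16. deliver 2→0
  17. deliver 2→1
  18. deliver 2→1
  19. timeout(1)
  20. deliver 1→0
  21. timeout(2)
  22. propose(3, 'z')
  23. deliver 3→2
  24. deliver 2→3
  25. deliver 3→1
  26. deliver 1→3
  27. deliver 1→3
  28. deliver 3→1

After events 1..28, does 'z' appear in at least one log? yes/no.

[1] timeout(3) → N3(cand t1 [-])
[2] deliver 3→2 → N2(foll t1 [-])
[3] deliver 2→3 → ∅
[4] deliver 3→0 → N0(foll t1 [-])
[5] deliver 0→3 → N3(lead t1 [-])
[6] propose(3,'y') → N3(lead t1 [y])
[7] deliver 3→0 → N0(foll t1 [y])
[8] deliver 0→3 → ∅
[9] deliver 3→1 → N1(foll t1 [-])
[10] deliver 1→3 → ∅
[11] timeout(3) → N3(cand t2 [y])
[12] deliver 3→0 → N0(foll t2 [y])
[13] deliver 0→3 → ∅
[14] deliver 3→2 → N2(foll t1 [y])
[15] deliver 2→3 → ∅
[16] deliver 2→0 → ∅
[17] deliver 2→1 → ∅
[18] deliver 2→1 → ∅
[19] timeout(1) → N1(cand t2 [-])
[20] deliver 1→0 → ∅
[21] timeout(2) → N2(cand t2 [y])
[22] propose(3,'z') → ∅
[23] deliver 3→2 → ∅
[24] deliver 2→3 → ∅
[25] deliver 3→1 → ∅
[26] deliver 1→3 → ∅
[27] deliver 1→3 → ∅
[28] deliver 3→1 → ∅

no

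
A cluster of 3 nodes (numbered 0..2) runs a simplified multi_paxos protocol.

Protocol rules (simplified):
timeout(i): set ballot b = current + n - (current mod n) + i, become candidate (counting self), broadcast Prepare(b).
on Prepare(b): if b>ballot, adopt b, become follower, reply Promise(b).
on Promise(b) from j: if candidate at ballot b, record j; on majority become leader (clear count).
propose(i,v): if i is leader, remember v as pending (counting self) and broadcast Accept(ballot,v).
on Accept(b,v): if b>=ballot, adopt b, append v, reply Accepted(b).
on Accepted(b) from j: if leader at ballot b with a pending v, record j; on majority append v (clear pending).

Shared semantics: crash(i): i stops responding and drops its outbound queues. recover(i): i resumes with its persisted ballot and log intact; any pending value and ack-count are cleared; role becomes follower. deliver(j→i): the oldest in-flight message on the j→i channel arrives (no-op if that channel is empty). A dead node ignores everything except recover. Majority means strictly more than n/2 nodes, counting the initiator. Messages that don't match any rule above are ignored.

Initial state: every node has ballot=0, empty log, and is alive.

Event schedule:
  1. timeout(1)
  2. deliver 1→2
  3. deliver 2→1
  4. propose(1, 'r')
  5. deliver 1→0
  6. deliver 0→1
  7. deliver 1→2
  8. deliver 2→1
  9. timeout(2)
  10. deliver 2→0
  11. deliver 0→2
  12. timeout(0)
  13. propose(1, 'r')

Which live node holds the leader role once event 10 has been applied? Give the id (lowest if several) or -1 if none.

1

[1] timeout(1) → N1(cand b4 [-])
[2] deliver 1→2 → N2(foll b4 [-])
[3] deliver 2→1 → N1(lead b4 [-])
[4] propose(1,'r') → ∅
[5] deliver 1→0 → N0(foll b4 [-])
[6] deliver 0→1 → ∅
[7] deliver 1→2 → N2(foll b4 [r])
[8] deliver 2→1 → N1(lead b4 [r])
[9] timeout(2) → N2(cand b8 [r])
[10] deliver 2→0 → N0(foll b8 [-])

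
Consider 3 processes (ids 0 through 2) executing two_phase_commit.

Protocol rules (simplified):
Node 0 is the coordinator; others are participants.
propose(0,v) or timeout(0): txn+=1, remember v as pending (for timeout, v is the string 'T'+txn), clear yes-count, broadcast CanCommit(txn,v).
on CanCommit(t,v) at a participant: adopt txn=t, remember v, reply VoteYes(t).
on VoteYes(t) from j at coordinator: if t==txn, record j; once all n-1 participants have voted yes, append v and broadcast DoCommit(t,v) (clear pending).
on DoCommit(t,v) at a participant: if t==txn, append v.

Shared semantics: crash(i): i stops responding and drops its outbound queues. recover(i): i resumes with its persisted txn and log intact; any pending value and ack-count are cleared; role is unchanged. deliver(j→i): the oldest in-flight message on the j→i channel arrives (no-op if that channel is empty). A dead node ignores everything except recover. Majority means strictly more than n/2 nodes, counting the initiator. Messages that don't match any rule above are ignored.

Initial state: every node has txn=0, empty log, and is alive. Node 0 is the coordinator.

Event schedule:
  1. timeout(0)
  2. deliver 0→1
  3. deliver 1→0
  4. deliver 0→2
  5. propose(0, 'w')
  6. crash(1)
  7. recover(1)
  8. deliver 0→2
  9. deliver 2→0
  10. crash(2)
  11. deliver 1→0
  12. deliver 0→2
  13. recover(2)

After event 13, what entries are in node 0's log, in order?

empty

step 1 timeout(0): 0={coor,t=1,log=-}
step 2 deliver 0→1: 1={part,t=1,log=-}
step 3 deliver 1→0: —
step 4 deliver 0→2: 2={part,t=1,log=-}
step 5 propose(0,'w'): 0={coor,t=2,log=-}
step 6 crash(1): 1={✗part,t=1,log=-}
step 7 recover(1): 1={part,t=1,log=-}
step 8 deliver 0→2: 2={part,t=2,log=-}
step 9 deliver 2→0: —
step 10 crash(2): 2={✗part,t=2,log=-}
step 11 deliver 1→0: —
step 12 deliver 0→2: —
step 13 recover(2): 2={part,t=2,log=-}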